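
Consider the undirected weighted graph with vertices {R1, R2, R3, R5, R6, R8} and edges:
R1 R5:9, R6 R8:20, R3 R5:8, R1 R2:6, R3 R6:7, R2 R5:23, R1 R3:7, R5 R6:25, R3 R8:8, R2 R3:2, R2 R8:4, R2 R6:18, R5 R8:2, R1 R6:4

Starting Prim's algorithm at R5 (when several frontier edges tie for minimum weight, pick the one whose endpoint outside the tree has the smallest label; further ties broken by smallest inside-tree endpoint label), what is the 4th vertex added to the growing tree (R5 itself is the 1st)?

Grow the tree from R5 using Prim:
Step 1: frontier [R5 R8 2, R3 R5 8, R1 R5 9, R2 R5 23, R5 R6 25] → take R5 R8 (2); add R8.
Step 2: frontier [R3 R5 8, R1 R5 9, R2 R5 23, R5 R6 25, R2 R8 4, R3 R8 8, R6 R8 20] → take R2 R8 (4); add R2.
Step 3: frontier [R2 R3 2, R1 R2 6, R2 R6 18, R3 R5 8, R1 R5 9, R5 R6 25, R3 R8 8, R6 R8 20] → take R2 R3 (2); add R3.
Step 4: frontier [R1 R2 6, R2 R6 18, R1 R3 7, R3 R6 7, R1 R5 9, R5 R6 25, R6 R8 20] → take R1 R2 (6); add R1.
Step 5: frontier [R1 R6 4, R2 R6 18, R3 R6 7, R5 R6 25, R6 R8 20] → take R1 R6 (4); add R6.
Vertex order: R5, R8, R2, R3, R1, R6. The 4th vertex is R3.

R3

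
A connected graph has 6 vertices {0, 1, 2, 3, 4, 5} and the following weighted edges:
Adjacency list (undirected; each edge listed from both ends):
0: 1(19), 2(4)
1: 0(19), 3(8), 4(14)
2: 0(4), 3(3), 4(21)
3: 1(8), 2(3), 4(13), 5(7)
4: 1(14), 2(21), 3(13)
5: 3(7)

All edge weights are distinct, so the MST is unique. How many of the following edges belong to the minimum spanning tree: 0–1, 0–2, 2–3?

2

Kruskal: consider edges lightest-first.
2–3 (3): add. Components now {0} {1} {2,3} {4} {5}
0–2 (4): add. Components now {0,2,3} {1} {4} {5}
3–5 (7): add. Components now {0,2,3,5} {1} {4}
1–3 (8): add. Components now {0,1,2,3,5} {4}
3–4 (13): add. Components now {0,1,2,3,4,5}
MST edge set: {2–3, 0–2, 3–5, 1–3, 3–4}.
Of the listed edges, {0–2, 2–3} are in the MST → 2.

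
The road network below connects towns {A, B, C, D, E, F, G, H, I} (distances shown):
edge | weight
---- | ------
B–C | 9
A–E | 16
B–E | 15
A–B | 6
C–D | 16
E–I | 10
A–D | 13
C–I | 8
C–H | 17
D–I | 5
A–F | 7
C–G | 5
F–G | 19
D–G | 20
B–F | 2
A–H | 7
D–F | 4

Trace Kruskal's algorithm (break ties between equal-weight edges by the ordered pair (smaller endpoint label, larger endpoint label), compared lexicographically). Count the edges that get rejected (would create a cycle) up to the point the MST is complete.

2

Kruskal: consider edges lightest-first.
B–F (2): add — endpoints in different components.
D–F (4): add — endpoints in different components.
C–G (5): add — endpoints in different components.
D–I (5): add — endpoints in different components.
A–B (6): add — endpoints in different components.
A–F (7): skip — A and F already connected.
A–H (7): add — endpoints in different components.
C–I (8): add — endpoints in different components.
B–C (9): skip — B and C already connected.
E–I (10): add — endpoints in different components.
Edges rejected before the tree was complete: 2.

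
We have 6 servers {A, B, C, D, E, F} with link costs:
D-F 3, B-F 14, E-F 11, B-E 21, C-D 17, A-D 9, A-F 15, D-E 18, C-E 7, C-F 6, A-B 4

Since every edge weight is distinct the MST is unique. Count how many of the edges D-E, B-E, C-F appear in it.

Kruskal's algorithm — process edges by increasing weight (ties by edge label):
D-F (3): add — endpoints in different components.
A-B (4): add — endpoints in different components.
C-F (6): add — endpoints in different components.
C-E (7): add — endpoints in different components.
A-D (9): add — endpoints in different components.
MST edge set: {D-F, A-B, C-F, C-E, A-D}.
Of the listed edges, {C-F} are in the MST → 1.

1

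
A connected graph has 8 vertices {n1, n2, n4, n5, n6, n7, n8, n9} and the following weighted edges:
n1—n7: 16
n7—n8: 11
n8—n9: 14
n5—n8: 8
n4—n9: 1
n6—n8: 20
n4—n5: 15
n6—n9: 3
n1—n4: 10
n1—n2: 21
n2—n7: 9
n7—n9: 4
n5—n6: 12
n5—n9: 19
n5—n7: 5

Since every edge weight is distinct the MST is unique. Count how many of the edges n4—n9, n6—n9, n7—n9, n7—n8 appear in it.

3

Kruskal: consider edges lightest-first.
n4—n9 (1): add — endpoints in different components.
n6—n9 (3): add — endpoints in different components.
n7—n9 (4): add — endpoints in different components.
n5—n7 (5): add — endpoints in different components.
n5—n8 (8): add — endpoints in different components.
n2—n7 (9): add — endpoints in different components.
n1—n4 (10): add — endpoints in different components.
MST edge set: {n4—n9, n6—n9, n7—n9, n5—n7, n5—n8, n2—n7, n1—n4}.
Of the listed edges, {n4—n9, n6—n9, n7—n9} are in the MST → 3.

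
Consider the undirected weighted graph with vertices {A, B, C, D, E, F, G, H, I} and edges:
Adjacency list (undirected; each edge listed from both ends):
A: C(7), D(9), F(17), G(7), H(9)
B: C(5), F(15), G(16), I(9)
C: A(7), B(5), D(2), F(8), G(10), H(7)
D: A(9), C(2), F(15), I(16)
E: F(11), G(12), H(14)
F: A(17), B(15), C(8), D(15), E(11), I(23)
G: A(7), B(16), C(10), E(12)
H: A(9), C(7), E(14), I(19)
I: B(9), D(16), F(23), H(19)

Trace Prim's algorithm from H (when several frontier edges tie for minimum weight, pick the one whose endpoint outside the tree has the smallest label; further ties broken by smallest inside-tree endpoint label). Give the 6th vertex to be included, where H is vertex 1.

G

Prim's algorithm from H:
Step 1: cheapest edge leaving the tree is C–H (7); add C.
Step 2: cheapest edge leaving the tree is C–D (2); add D.
Step 3: cheapest edge leaving the tree is B–C (5); add B.
Step 4: cheapest edge leaving the tree is A–C (7); add A.
Step 5: cheapest edge leaving the tree is A–G (7); add G.
Step 6: cheapest edge leaving the tree is C–F (8); add F.
Step 7: cheapest edge leaving the tree is B–I (9); add I.
Step 8: cheapest edge leaving the tree is E–F (11); add E.
Vertex order: H, C, D, B, A, G, F, I, E. The 6th vertex is G.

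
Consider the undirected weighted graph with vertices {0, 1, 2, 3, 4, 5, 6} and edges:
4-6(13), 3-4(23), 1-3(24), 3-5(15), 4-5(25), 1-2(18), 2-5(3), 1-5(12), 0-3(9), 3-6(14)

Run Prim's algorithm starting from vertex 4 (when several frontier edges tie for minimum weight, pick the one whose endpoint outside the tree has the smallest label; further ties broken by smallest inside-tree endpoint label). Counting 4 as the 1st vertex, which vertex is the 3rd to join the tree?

3

Prim's algorithm from 4:
Step 1: cheapest edge leaving the tree is 4-6 (13); add 6.
Step 2: cheapest edge leaving the tree is 3-6 (14); add 3.
Step 3: cheapest edge leaving the tree is 0-3 (9); add 0.
Step 4: cheapest edge leaving the tree is 3-5 (15); add 5.
Step 5: cheapest edge leaving the tree is 2-5 (3); add 2.
Step 6: cheapest edge leaving the tree is 1-5 (12); add 1.
Vertex order: 4, 6, 3, 0, 5, 2, 1. The 3rd vertex is 3.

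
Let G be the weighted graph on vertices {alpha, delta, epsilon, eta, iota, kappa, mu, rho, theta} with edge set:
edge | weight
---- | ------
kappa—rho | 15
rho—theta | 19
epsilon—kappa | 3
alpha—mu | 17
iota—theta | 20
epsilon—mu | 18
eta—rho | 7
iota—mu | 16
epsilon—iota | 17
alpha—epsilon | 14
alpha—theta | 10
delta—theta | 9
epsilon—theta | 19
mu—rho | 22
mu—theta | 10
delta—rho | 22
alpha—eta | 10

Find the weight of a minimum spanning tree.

Kruskal's algorithm — process edges by increasing weight (ties by edge label):
epsilon—kappa (3): add — endpoints in different components.
eta—rho (7): add — endpoints in different components.
delta—theta (9): add — endpoints in different components.
alpha—eta (10): add — endpoints in different components.
alpha—theta (10): add — endpoints in different components.
mu—theta (10): add — endpoints in different components.
alpha—epsilon (14): add — endpoints in different components.
kappa—rho (15): skip — rho and kappa already connected.
iota—mu (16): add — endpoints in different components.
MST edges: epsilon—kappa, eta—rho, delta—theta, alpha—eta, alpha—theta, mu—theta, alpha—epsilon, iota—mu; total weight 3+7+9+10+10+10+14+16 = 79.

79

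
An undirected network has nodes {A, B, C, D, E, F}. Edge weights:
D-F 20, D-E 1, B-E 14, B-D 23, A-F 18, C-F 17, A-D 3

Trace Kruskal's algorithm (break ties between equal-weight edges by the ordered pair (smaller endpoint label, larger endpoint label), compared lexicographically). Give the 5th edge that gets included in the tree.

Kruskal's algorithm — process edges by increasing weight (ties by edge label):
D-E (1): add. Components now {A} {B} {C} {D,E} {F}
A-D (3): add. Components now {A,D,E} {B} {C} {F}
B-E (14): add. Components now {A,B,D,E} {C} {F}
C-F (17): add. Components now {A,B,D,E} {C,F}
A-F (18): add. Components now {A,B,C,D,E,F}
The 5th edge added is A-F.

A-F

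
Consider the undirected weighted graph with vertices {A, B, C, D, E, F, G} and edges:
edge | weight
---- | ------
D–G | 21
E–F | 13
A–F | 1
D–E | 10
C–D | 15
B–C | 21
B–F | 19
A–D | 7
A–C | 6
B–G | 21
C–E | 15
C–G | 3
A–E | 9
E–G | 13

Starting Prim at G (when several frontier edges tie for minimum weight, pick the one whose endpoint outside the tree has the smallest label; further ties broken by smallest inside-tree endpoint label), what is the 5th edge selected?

A-E

Grow the tree from G using Prim:
Step 1: cheapest edge leaving the tree is C–G (3); add C.
Step 2: cheapest edge leaving the tree is A–C (6); add A.
Step 3: cheapest edge leaving the tree is A–F (1); add F.
Step 4: cheapest edge leaving the tree is A–D (7); add D.
Step 5: cheapest edge leaving the tree is A–E (9); add E.
Step 6: cheapest edge leaving the tree is B–F (19); add B.
The 5th edge added is A–E.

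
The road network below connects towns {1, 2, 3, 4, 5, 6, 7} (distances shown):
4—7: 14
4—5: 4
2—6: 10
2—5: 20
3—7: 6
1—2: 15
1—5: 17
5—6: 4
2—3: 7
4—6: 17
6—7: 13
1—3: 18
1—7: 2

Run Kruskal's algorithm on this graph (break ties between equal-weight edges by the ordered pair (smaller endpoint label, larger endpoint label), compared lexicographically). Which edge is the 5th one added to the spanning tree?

2-3

Sort edges by weight, then run Kruskal:
1—7 (2): add — endpoints in different components.
4—5 (4): add — endpoints in different components.
5—6 (4): add — endpoints in different components.
3—7 (6): add — endpoints in different components.
2—3 (7): add — endpoints in different components.
2—6 (10): add — endpoints in different components.
The 5th edge added is 2—3.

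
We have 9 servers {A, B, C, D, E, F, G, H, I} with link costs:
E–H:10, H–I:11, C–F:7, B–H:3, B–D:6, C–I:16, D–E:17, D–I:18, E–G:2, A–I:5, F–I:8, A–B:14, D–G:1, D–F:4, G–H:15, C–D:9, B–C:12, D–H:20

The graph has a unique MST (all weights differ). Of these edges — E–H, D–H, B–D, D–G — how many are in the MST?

2

Sort edges by weight, then run Kruskal:
D–G (1): add — endpoints in different components.
E–G (2): add — endpoints in different components.
B–H (3): add — endpoints in different components.
D–F (4): add — endpoints in different components.
A–I (5): add — endpoints in different components.
B–D (6): add — endpoints in different components.
C–F (7): add — endpoints in different components.
F–I (8): add — endpoints in different components.
MST edge set: {D–G, E–G, B–H, D–F, A–I, B–D, C–F, F–I}.
Of the listed edges, {B–D, D–G} are in the MST → 2.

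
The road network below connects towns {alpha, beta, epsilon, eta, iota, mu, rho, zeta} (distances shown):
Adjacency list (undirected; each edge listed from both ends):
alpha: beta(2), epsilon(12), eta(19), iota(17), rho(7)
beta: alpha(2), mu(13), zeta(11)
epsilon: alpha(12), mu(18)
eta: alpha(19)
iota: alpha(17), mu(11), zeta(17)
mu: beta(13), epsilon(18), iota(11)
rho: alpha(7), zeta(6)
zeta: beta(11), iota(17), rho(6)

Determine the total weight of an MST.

70

Kruskal's algorithm — process edges by increasing weight (ties by edge label):
alpha beta (2): add — endpoints in different components.
rho zeta (6): add — endpoints in different components.
alpha rho (7): add — endpoints in different components.
beta zeta (11): skip — zeta and beta already connected.
iota mu (11): add — endpoints in different components.
alpha epsilon (12): add — endpoints in different components.
beta mu (13): add — endpoints in different components.
alpha iota (17): skip — iota and alpha already connected.
iota zeta (17): skip — zeta and iota already connected.
epsilon mu (18): skip — epsilon and mu already connected.
alpha eta (19): add — endpoints in different components.
MST edges: alpha beta, rho zeta, alpha rho, iota mu, alpha epsilon, beta mu, alpha eta; total weight 2+6+7+11+12+13+19 = 70.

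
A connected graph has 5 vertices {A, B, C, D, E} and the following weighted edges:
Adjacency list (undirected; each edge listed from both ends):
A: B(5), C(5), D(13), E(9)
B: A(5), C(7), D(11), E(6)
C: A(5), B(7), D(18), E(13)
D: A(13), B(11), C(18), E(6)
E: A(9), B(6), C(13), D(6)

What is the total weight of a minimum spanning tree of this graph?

22

Kruskal: consider edges lightest-first.
A–B (5): add — endpoints in different components.
A–C (5): add — endpoints in different components.
B–E (6): add — endpoints in different components.
D–E (6): add — endpoints in different components.
MST edges: A–B, A–C, B–E, D–E; total weight 5+5+6+6 = 22.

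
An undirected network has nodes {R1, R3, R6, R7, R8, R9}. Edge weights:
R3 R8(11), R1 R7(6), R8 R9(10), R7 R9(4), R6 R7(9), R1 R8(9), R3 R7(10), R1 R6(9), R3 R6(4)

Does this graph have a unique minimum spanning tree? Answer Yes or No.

No

Kruskal's algorithm — process edges by increasing weight (ties by edge label):
R3 R6 (4): add. Components now {R1} {R3,R6} {R7} {R8} {R9}
R7 R9 (4): add. Components now {R1} {R3,R6} {R7,R9} {R8}
R1 R7 (6): add. Components now {R1,R7,R9} {R3,R6} {R8}
R1 R6 (9): add. Components now {R1,R3,R6,R7,R9} {R8}
R1 R8 (9): add. Components now {R1,R3,R6,R7,R8,R9}
Non-tree edge R6 R7 has weight 9, equal to the heaviest edge on its tree cycle — swapping gives another MST of the same weight. Not unique.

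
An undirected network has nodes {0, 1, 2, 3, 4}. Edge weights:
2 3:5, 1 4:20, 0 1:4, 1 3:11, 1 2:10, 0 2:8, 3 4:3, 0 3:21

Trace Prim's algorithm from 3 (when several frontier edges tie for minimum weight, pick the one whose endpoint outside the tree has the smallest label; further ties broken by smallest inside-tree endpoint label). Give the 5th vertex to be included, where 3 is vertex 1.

1

Prim's algorithm from 3:
Step 1: frontier [3 4 3, 2 3 5, 1 3 11, 0 3 21] → take 3 4 (3); add 4.
Step 2: frontier [2 3 5, 1 3 11, 0 3 21, 1 4 20] → take 2 3 (5); add 2.
Step 3: frontier [0 2 8, 1 2 10, 1 3 11, 0 3 21, 1 4 20] → take 0 2 (8); add 0.
Step 4: frontier [0 1 4, 1 2 10, 1 3 11, 1 4 20] → take 0 1 (4); add 1.
Vertex order: 3, 4, 2, 0, 1. The 5th vertex is 1.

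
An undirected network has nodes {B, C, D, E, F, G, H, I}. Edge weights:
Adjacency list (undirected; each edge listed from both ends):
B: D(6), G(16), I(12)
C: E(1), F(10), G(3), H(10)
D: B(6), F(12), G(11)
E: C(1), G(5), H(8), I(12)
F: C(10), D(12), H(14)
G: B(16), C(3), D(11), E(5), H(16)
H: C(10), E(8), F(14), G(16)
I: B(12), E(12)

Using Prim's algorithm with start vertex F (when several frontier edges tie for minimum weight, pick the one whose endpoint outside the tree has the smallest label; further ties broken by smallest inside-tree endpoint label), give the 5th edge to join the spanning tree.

Prim, starting at F.
Step 1: cheapest edge leaving the tree is C—F (10); add C.
Step 2: cheapest edge leaving the tree is C—E (1); add E.
Step 3: cheapest edge leaving the tree is C—G (3); add G.
Step 4: cheapest edge leaving the tree is E—H (8); add H.
Step 5: cheapest edge leaving the tree is D—G (11); add D.
Step 6: cheapest edge leaving the tree is B—D (6); add B.
Step 7: cheapest edge leaving the tree is B—I (12); add I.
The 5th edge added is D—G.

D-G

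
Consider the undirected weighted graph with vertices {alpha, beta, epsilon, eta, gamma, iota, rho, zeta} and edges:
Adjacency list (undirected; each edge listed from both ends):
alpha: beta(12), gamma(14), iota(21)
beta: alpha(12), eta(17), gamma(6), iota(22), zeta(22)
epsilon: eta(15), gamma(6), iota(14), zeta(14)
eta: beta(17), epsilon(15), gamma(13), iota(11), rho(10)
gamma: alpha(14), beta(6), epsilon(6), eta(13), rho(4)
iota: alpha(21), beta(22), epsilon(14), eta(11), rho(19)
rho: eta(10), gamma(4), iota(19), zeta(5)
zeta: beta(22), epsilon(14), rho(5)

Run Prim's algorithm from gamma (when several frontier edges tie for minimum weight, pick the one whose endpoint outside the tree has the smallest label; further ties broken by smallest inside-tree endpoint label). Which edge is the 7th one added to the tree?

Grow the tree from gamma using Prim:
Step 1: cheapest edge leaving the tree is gamma rho (4); add rho.
Step 2: cheapest edge leaving the tree is rho zeta (5); add zeta.
Step 3: cheapest edge leaving the tree is beta gamma (6); add beta.
Step 4: cheapest edge leaving the tree is epsilon gamma (6); add epsilon.
Step 5: cheapest edge leaving the tree is eta rho (10); add eta.
Step 6: cheapest edge leaving the tree is eta iota (11); add iota.
Step 7: cheapest edge leaving the tree is alpha beta (12); add alpha.
The 7th edge added is alpha beta.

alpha-beta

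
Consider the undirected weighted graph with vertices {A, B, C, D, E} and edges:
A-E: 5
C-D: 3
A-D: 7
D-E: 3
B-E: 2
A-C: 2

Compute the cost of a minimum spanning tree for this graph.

Grow the tree from B using Prim:
Step 1: cheapest edge leaving the tree is B-E (2); add E.
Step 2: cheapest edge leaving the tree is D-E (3); add D.
Step 3: cheapest edge leaving the tree is C-D (3); add C.
Step 4: cheapest edge leaving the tree is A-C (2); add A.
MST edges: B-E, D-E, C-D, A-C; total weight 2+3+3+2 = 10.

10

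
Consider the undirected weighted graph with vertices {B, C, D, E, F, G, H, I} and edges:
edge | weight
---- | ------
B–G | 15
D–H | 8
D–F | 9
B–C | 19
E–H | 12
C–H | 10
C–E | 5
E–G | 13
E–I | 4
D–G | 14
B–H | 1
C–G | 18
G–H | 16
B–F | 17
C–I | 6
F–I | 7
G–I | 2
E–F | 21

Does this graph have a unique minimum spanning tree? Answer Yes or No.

Kruskal: consider edges lightest-first.
B–H (1): add — endpoints in different components.
G–I (2): add — endpoints in different components.
E–I (4): add — endpoints in different components.
C–E (5): add — endpoints in different components.
C–I (6): skip — C and I already connected.
F–I (7): add — endpoints in different components.
D–H (8): add — endpoints in different components.
D–F (9): add — endpoints in different components.
Every non-tree edge has weight strictly greater than the heaviest edge on the tree path between its endpoints, so the MST is unique.

Yes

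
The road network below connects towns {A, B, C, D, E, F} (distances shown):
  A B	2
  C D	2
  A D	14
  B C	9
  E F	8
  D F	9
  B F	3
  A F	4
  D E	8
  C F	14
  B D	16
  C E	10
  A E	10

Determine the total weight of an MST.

Kruskal's algorithm — process edges by increasing weight (ties by edge label):
A B (2): add — endpoints in different components.
C D (2): add — endpoints in different components.
B F (3): add — endpoints in different components.
A F (4): skip — A and F already connected.
D E (8): add — endpoints in different components.
E F (8): add — endpoints in different components.
MST edges: A B, C D, B F, D E, E F; total weight 2+2+3+8+8 = 23.

23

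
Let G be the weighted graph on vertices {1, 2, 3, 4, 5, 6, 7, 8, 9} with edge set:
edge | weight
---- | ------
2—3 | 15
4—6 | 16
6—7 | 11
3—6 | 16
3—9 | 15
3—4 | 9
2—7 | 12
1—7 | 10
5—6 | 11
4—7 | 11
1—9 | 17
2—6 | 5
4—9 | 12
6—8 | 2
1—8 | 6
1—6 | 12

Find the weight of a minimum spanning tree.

Kruskal: consider edges lightest-first.
6—8 (2): add — endpoints in different components.
2—6 (5): add — endpoints in different components.
1—8 (6): add — endpoints in different components.
3—4 (9): add — endpoints in different components.
1—7 (10): add — endpoints in different components.
4—7 (11): add — endpoints in different components.
5—6 (11): add — endpoints in different components.
6—7 (11): skip — 6 and 7 already connected.
1—6 (12): skip — 1 and 6 already connected.
2—7 (12): skip — 2 and 7 already connected.
4—9 (12): add — endpoints in different components.
MST edges: 6—8, 2—6, 1—8, 3—4, 1—7, 4—7, 5—6, 4—9; total weight 2+5+6+9+10+11+11+12 = 66.

66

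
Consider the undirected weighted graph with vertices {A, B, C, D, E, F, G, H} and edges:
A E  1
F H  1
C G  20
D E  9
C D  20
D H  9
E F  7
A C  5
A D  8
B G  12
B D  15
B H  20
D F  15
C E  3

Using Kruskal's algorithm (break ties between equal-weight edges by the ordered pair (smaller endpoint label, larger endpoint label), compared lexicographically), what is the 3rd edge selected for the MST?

Kruskal: consider edges lightest-first.
A E (1): add — endpoints in different components.
F H (1): add — endpoints in different components.
C E (3): add — endpoints in different components.
A C (5): skip — A and C already connected.
E F (7): add — endpoints in different components.
A D (8): add — endpoints in different components.
D E (9): skip — D and E already connected.
D H (9): skip — D and H already connected.
B G (12): add — endpoints in different components.
B D (15): add — endpoints in different components.
The 3rd edge added is C E.

C-E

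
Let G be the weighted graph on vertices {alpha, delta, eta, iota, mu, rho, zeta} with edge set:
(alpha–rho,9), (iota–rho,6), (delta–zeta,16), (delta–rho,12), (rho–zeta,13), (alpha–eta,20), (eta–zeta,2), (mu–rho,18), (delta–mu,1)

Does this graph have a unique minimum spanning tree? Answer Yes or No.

Sort edges by weight, then run Kruskal:
delta–mu (1): add — endpoints in different components.
eta–zeta (2): add — endpoints in different components.
iota–rho (6): add — endpoints in different components.
alpha–rho (9): add — endpoints in different components.
delta–rho (12): add — endpoints in different components.
rho–zeta (13): add — endpoints in different components.
Every non-tree edge has weight strictly greater than the heaviest edge on the tree path between its endpoints, so the MST is unique.

Yes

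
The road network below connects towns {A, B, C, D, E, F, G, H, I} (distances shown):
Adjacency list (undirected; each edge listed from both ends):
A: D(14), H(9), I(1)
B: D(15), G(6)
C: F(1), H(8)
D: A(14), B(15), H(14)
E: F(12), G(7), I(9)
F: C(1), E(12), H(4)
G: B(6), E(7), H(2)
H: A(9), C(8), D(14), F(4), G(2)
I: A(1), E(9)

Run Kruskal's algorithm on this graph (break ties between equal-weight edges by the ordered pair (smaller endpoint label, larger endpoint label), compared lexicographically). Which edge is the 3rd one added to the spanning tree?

Sort edges by weight, then run Kruskal:
A—I (1): add — endpoints in different components.
C—F (1): add — endpoints in different components.
G—H (2): add — endpoints in different components.
F—H (4): add — endpoints in different components.
B—G (6): add — endpoints in different components.
E—G (7): add — endpoints in different components.
C—H (8): skip — C and H already connected.
A—H (9): add — endpoints in different components.
E—I (9): skip — E and I already connected.
E—F (12): skip — E and F already connected.
A—D (14): add — endpoints in different components.
The 3rd edge added is G—H.

G-H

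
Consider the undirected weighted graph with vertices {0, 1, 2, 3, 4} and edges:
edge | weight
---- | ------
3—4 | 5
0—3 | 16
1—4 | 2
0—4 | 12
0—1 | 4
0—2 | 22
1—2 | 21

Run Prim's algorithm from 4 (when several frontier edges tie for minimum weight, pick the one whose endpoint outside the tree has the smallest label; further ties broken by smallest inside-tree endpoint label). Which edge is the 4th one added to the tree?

Prim, starting at 4.
Step 1: cheapest edge leaving the tree is 1—4 (2); add 1.
Step 2: cheapest edge leaving the tree is 0—1 (4); add 0.
Step 3: cheapest edge leaving the tree is 3—4 (5); add 3.
Step 4: cheapest edge leaving the tree is 1—2 (21); add 2.
The 4th edge added is 1—2.

1-2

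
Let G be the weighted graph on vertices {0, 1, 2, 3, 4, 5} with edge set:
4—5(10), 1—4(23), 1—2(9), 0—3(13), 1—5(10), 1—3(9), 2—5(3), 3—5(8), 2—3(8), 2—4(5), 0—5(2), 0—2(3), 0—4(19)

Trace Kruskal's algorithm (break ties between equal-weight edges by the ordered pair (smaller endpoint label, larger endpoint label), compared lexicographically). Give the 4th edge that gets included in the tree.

2-3

Kruskal: consider edges lightest-first.
0—5 (2): add — endpoints in different components.
0—2 (3): add — endpoints in different components.
2—5 (3): skip — 2 and 5 already connected.
2—4 (5): add — endpoints in different components.
2—3 (8): add — endpoints in different components.
3—5 (8): skip — 3 and 5 already connected.
1—2 (9): add — endpoints in different components.
The 4th edge added is 2—3.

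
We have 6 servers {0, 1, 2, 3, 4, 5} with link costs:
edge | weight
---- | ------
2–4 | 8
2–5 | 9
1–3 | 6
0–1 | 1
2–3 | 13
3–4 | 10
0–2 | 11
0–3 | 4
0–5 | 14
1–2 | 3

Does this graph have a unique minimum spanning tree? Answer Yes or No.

Yes

Sort edges by weight, then run Kruskal:
0–1 (1): add — endpoints in different components.
1–2 (3): add — endpoints in different components.
0–3 (4): add — endpoints in different components.
1–3 (6): skip — 1 and 3 already connected.
2–4 (8): add — endpoints in different components.
2–5 (9): add — endpoints in different components.
Every non-tree edge has weight strictly greater than the heaviest edge on the tree path between its endpoints, so the MST is unique.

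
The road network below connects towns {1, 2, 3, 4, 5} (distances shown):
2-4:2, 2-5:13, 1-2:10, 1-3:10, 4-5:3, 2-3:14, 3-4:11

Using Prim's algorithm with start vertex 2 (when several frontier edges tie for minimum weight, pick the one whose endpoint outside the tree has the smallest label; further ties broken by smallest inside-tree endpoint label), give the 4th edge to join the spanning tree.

Prim, starting at 2.
Step 1: frontier [2-4 2, 1-2 10, 2-5 13, 2-3 14] → take 2-4 (2); add 4.
Step 2: frontier [1-2 10, 2-5 13, 2-3 14, 4-5 3, 3-4 11] → take 4-5 (3); add 5.
Step 3: frontier [1-2 10, 2-3 14, 3-4 11] → take 1-2 (10); add 1.
Step 4: frontier [1-3 10, 2-3 14, 3-4 11] → take 1-3 (10); add 3.
The 4th edge added is 1-3.

1-3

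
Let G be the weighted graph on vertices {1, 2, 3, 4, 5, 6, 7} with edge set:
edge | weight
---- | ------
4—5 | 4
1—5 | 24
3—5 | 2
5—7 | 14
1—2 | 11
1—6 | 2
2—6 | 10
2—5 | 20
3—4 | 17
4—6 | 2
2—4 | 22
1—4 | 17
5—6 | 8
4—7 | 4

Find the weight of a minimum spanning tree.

Prim, starting at 7.
Step 1: cheapest edge leaving the tree is 4—7 (4); add 4.
Step 2: cheapest edge leaving the tree is 4—6 (2); add 6.
Step 3: cheapest edge leaving the tree is 1—6 (2); add 1.
Step 4: cheapest edge leaving the tree is 4—5 (4); add 5.
Step 5: cheapest edge leaving the tree is 3—5 (2); add 3.
Step 6: cheapest edge leaving the tree is 2—6 (10); add 2.
MST edges: 4—7, 4—6, 1—6, 4—5, 3—5, 2—6; total weight 4+2+2+4+2+10 = 24.

24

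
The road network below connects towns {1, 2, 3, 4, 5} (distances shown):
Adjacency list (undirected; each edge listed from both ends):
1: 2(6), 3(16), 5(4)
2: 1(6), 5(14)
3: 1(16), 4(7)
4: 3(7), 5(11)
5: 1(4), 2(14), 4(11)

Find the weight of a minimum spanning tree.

28

Kruskal's algorithm — process edges by increasing weight (ties by edge label):
1-5 (4): add. Components now {1,5} {2} {3} {4}
1-2 (6): add. Components now {1,2,5} {3} {4}
3-4 (7): add. Components now {1,2,5} {3,4}
4-5 (11): add. Components now {1,2,3,4,5}
MST edges: 1-5, 1-2, 3-4, 4-5; total weight 4+6+7+11 = 28.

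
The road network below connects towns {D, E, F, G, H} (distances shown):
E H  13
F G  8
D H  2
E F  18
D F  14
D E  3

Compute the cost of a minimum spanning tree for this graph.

27

Kruskal: consider edges lightest-first.
D H (2): add. Components now {D,H} {E} {F} {G}
D E (3): add. Components now {D,E,H} {F} {G}
F G (8): add. Components now {D,E,H} {F,G}
E H (13): skip — E and H already connected.
D F (14): add. Components now {D,E,F,G,H}
MST edges: D H, D E, F G, D F; total weight 2+3+8+14 = 27.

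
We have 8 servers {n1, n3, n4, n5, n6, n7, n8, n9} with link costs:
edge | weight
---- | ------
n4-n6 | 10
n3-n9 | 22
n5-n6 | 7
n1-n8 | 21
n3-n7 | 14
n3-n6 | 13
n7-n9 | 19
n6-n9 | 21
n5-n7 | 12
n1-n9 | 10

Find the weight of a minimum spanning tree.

92

Grow the tree from n1 using Prim:
Step 1: cheapest edge leaving the tree is n1-n9 (10); add n9.
Step 2: cheapest edge leaving the tree is n7-n9 (19); add n7.
Step 3: cheapest edge leaving the tree is n5-n7 (12); add n5.
Step 4: cheapest edge leaving the tree is n5-n6 (7); add n6.
Step 5: cheapest edge leaving the tree is n4-n6 (10); add n4.
Step 6: cheapest edge leaving the tree is n3-n6 (13); add n3.
Step 7: cheapest edge leaving the tree is n1-n8 (21); add n8.
MST edges: n1-n9, n7-n9, n5-n7, n5-n6, n4-n6, n3-n6, n1-n8; total weight 10+19+12+7+10+13+21 = 92.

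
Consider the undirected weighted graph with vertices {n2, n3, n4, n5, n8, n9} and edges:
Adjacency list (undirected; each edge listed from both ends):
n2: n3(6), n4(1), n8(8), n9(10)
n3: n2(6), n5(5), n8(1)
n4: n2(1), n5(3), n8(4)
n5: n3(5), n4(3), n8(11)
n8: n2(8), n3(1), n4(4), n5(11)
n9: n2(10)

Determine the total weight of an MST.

19

Prim's algorithm from n3:
Step 1: cheapest edge leaving the tree is n3-n8 (1); add n8.
Step 2: cheapest edge leaving the tree is n4-n8 (4); add n4.
Step 3: cheapest edge leaving the tree is n2-n4 (1); add n2.
Step 4: cheapest edge leaving the tree is n4-n5 (3); add n5.
Step 5: cheapest edge leaving the tree is n2-n9 (10); add n9.
MST edges: n3-n8, n4-n8, n2-n4, n4-n5, n2-n9; total weight 1+4+1+3+10 = 19.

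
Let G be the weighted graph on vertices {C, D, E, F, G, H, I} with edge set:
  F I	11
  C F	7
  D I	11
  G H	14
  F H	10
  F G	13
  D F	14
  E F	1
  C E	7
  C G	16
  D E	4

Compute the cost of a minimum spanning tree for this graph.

46

Kruskal's algorithm — process edges by increasing weight (ties by edge label):
E F (1): add — endpoints in different components.
D E (4): add — endpoints in different components.
C E (7): add — endpoints in different components.
C F (7): skip — C and F already connected.
F H (10): add — endpoints in different components.
D I (11): add — endpoints in different components.
F I (11): skip — F and I already connected.
F G (13): add — endpoints in different components.
MST edges: E F, D E, C E, F H, D I, F G; total weight 1+4+7+10+11+13 = 46.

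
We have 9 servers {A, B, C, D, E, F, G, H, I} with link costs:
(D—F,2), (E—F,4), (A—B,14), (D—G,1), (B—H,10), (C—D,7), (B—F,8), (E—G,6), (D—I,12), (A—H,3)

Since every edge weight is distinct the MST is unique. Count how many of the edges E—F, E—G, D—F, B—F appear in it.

Kruskal's algorithm — process edges by increasing weight (ties by edge label):
D—G (1): add — endpoints in different components.
D—F (2): add — endpoints in different components.
A—H (3): add — endpoints in different components.
E—F (4): add — endpoints in different components.
E—G (6): skip — E and G already connected.
C—D (7): add — endpoints in different components.
B—F (8): add — endpoints in different components.
B—H (10): add — endpoints in different components.
D—I (12): add — endpoints in different components.
MST edge set: {D—G, D—F, A—H, E—F, C—D, B—F, B—H, D—I}.
Of the listed edges, {E—F, D—F, B—F} are in the MST → 3.

3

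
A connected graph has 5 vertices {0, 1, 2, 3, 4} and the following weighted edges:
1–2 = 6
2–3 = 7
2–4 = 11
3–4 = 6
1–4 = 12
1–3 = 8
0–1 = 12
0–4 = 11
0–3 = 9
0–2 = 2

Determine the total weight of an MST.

21

Kruskal: consider edges lightest-first.
0–2 (2): add — endpoints in different components.
1–2 (6): add — endpoints in different components.
3–4 (6): add — endpoints in different components.
2–3 (7): add — endpoints in different components.
MST edges: 0–2, 1–2, 3–4, 2–3; total weight 2+6+6+7 = 21.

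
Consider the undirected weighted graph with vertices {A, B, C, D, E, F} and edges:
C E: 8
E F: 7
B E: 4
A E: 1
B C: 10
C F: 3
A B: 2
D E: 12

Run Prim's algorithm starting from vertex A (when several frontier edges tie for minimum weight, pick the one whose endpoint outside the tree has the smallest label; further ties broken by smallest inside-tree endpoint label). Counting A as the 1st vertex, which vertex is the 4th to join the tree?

F

Prim, starting at A.
Step 1: frontier [A E 1, A B 2] → take A E (1); add E.
Step 2: frontier [A B 2, B E 4, E F 7, C E 8, D E 12] → take A B (2); add B.
Step 3: frontier [B C 10, E F 7, C E 8, D E 12] → take E F (7); add F.
Step 4: frontier [B C 10, C E 8, D E 12, C F 3] → take C F (3); add C.
Step 5: frontier [D E 12] → take D E (12); add D.
Vertex order: A, E, B, F, C, D. The 4th vertex is F.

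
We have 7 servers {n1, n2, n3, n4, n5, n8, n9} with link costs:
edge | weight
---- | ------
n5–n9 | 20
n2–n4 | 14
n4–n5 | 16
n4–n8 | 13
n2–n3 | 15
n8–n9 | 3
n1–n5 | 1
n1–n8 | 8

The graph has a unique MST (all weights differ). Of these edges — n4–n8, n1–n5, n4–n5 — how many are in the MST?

2

Sort edges by weight, then run Kruskal:
n1–n5 (1): add. Components now {n2} {n9} {n1,n5} {n3} {n8} {n4}
n8–n9 (3): add. Components now {n2} {n8,n9} {n1,n5} {n3} {n4}
n1–n8 (8): add. Components now {n2} {n1,n5,n8,n9} {n3} {n4}
n4–n8 (13): add. Components now {n2} {n1,n4,n5,n8,n9} {n3}
n2–n4 (14): add. Components now {n1,n2,n4,n5,n8,n9} {n3}
n2–n3 (15): add. Components now {n1,n2,n3,n4,n5,n8,n9}
MST edge set: {n1–n5, n8–n9, n1–n8, n4–n8, n2–n4, n2–n3}.
Of the listed edges, {n4–n8, n1–n5} are in the MST → 2.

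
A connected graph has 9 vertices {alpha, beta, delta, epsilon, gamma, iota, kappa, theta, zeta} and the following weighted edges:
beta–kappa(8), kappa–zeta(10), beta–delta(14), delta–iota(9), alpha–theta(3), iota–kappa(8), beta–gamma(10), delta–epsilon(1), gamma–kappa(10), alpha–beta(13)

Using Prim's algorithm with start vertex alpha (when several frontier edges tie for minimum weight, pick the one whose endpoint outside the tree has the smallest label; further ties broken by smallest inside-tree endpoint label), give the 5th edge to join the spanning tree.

delta-iota

Prim's algorithm from alpha:
Step 1: frontier [alpha–theta 3, alpha–beta 13] → take alpha–theta (3); add theta.
Step 2: frontier [alpha–beta 13] → take alpha–beta (13); add beta.
Step 3: frontier [beta–kappa 8, beta–gamma 10, beta–delta 14] → take beta–kappa (8); add kappa.
Step 4: frontier [beta–gamma 10, beta–delta 14, iota–kappa 8, gamma–kappa 10, kappa–zeta 10] → take iota–kappa (8); add iota.
Step 5: frontier [beta–gamma 10, beta–delta 14, delta–iota 9, gamma–kappa 10, kappa–zeta 10] → take delta–iota (9); add delta.
Step 6: frontier [beta–gamma 10, delta–epsilon 1, gamma–kappa 10, kappa–zeta 10] → take delta–epsilon (1); add epsilon.
Step 7: frontier [beta–gamma 10, gamma–kappa 10, kappa–zeta 10] → take beta–gamma (10); add gamma.
Step 8: frontier [kappa–zeta 10] → take kappa–zeta (10); add zeta.
The 5th edge added is delta–iota.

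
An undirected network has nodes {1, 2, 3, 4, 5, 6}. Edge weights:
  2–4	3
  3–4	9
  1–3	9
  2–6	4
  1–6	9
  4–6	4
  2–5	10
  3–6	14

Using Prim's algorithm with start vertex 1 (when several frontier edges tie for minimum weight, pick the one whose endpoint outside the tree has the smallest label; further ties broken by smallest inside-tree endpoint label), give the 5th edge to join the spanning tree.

Prim's algorithm from 1:
Step 1: frontier [1–3 9, 1–6 9] → take 1–3 (9); add 3.
Step 2: frontier [1–6 9, 3–4 9, 3–6 14] → take 3–4 (9); add 4.
Step 3: frontier [1–6 9, 3–6 14, 2–4 3, 4–6 4] → take 2–4 (3); add 2.
Step 4: frontier [1–6 9, 2–6 4, 2–5 10, 3–6 14, 4–6 4] → take 2–6 (4); add 6.
Step 5: frontier [2–5 10] → take 2–5 (10); add 5.
The 5th edge added is 2–5.

2-5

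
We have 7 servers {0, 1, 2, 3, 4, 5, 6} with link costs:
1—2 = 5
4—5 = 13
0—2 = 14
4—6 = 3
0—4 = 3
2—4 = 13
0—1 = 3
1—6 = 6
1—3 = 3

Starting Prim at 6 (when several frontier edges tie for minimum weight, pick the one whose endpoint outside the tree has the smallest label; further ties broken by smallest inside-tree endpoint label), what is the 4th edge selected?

1-3

Grow the tree from 6 using Prim:
Step 1: frontier [4—6 3, 1—6 6] → take 4—6 (3); add 4.
Step 2: frontier [0—4 3, 2—4 13, 4—5 13, 1—6 6] → take 0—4 (3); add 0.
Step 3: frontier [0—1 3, 0—2 14, 2—4 13, 4—5 13, 1—6 6] → take 0—1 (3); add 1.
Step 4: frontier [0—2 14, 1—3 3, 1—2 5, 2—4 13, 4—5 13] → take 1—3 (3); add 3.
Step 5: frontier [0—2 14, 1—2 5, 2—4 13, 4—5 13] → take 1—2 (5); add 2.
Step 6: frontier [4—5 13] → take 4—5 (13); add 5.
The 4th edge added is 1—3.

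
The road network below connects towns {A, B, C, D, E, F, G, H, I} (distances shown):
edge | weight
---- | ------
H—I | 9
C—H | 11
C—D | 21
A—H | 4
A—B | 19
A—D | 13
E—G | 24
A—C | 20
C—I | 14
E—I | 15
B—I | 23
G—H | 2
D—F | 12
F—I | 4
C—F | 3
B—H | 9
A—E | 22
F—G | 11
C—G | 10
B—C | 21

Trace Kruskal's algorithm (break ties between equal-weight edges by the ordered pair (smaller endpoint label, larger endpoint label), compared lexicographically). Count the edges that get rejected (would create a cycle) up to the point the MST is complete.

Kruskal's algorithm — process edges by increasing weight (ties by edge label):
G—H (2): add — endpoints in different components.
C—F (3): add — endpoints in different components.
A—H (4): add — endpoints in different components.
F—I (4): add — endpoints in different components.
B—H (9): add — endpoints in different components.
H—I (9): add — endpoints in different components.
C—G (10): skip — C and G already connected.
C—H (11): skip — C and H already connected.
F—G (11): skip — F and G already connected.
D—F (12): add — endpoints in different components.
A—D (13): skip — A and D already connected.
C—I (14): skip — C and I already connected.
E—I (15): add — endpoints in different components.
Edges rejected before the tree was complete: 5.

5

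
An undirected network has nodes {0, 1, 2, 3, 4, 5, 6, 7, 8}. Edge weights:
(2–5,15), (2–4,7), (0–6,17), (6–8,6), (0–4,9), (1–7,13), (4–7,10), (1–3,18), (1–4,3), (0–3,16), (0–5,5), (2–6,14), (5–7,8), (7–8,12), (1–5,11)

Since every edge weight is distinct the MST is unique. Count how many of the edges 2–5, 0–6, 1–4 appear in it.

1

Kruskal's algorithm — process edges by increasing weight (ties by edge label):
1–4 (3): add — endpoints in different components.
0–5 (5): add — endpoints in different components.
6–8 (6): add — endpoints in different components.
2–4 (7): add — endpoints in different components.
5–7 (8): add — endpoints in different components.
0–4 (9): add — endpoints in different components.
4–7 (10): skip — 4 and 7 already connected.
1–5 (11): skip — 1 and 5 already connected.
7–8 (12): add — endpoints in different components.
1–7 (13): skip — 1 and 7 already connected.
2–6 (14): skip — 2 and 6 already connected.
2–5 (15): skip — 2 and 5 already connected.
0–3 (16): add — endpoints in different components.
MST edge set: {1–4, 0–5, 6–8, 2–4, 5–7, 0–4, 7–8, 0–3}.
Of the listed edges, {1–4} are in the MST → 1.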